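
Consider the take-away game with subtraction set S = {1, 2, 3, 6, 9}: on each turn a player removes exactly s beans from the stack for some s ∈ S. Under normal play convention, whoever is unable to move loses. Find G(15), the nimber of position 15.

3

G(0) = 0
G(1) = mex{0} = 1
G(2) = mex{1,0} = 2
G(3) = mex{2,1,0} = 3
G(4) = mex{3,2,1} = 0
G(5) = mex{0,3,2} = 1
G(6) = mex{1,0,3,0} = 2
G(7) = mex{2,1,0,1} = 3
G(8) = mex{3,2,1,2} = 0
G(9) = mex{0,3,2,3,0} = 1
G(10) = mex{1,0,3,0,1} = 2
G(11) = mex{2,1,0,1,2} = 3
G(12) = mex{3,2,1,2,3} = 0
G(13) = mex{0,3,2,3,0} = 1
G(14) = mex{1,0,3,0,1} = 2
G(15) = mex{2,1,0,1,2} = 3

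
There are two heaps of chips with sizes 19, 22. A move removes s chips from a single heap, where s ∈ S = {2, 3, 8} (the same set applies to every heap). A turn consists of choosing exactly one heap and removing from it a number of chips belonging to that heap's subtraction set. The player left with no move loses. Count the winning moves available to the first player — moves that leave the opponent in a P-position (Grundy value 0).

3

All heaps use S = {2, 3, 8}:
n :  0  1  2  3  4  5  6  7  8  9 10 11 12 13 14 15 16 17 18 19 20 21 22
G :  0  0  1  1  2  0  0  1  1  2  0  0  1  1  2  0  0  1  1  2  0  0  1
Heap A: G(19) = 2.
Heap B: G(22) = 1.
Combined Grundy value = 2 ⊕ 1 = 3.
A winning move leaves total XOR = 0, i.e. changes one component's Grundy value g to g ⊕ X where X is the current total.
Heap A: need g' = 2⊕3 = 1. Options: 19−2→G=1, 19−3→G=0, 19−8→G=0. Hits: 1.
Heap B: need g' = 1⊕3 = 2. Options: 22−2→G=0, 22−3→G=2, 22−8→G=2. Hits: 2.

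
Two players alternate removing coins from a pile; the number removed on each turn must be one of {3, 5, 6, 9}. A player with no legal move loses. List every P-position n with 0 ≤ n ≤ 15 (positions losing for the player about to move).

n :  0  1  2  3  4  5  6  7  8  9 10 11 12 13 14 15
G :  0  0  0  1  1  1  2  2  2  3  3  3  0  0  0  1
P-positions are exactly the n with G(n) = 0.

0, 1, 2, 12, 13, 14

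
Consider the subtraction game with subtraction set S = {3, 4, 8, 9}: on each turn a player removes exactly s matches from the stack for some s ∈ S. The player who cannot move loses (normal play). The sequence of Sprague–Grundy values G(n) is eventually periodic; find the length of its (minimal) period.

12

G(0) = 0
G(1) = mex{} = 0
G(2) = mex{} = 0
G(3) = mex{0} = 1
G(4) = mex{0,0} = 1
G(5) = mex{0,0} = 1
G(6) = mex{1,0} = 2
G(7) = mex{1,1} = 0
G(8) = mex{1,1,0} = 2
G(9) = mex{2,1,0,0} = 3
G(10) = mex{0,2,0,0} = 1
G(11) = mex{2,0,1,0} = 3
G(12) = mex{3,2,1,1} = 0
G(13) = mex{1,3,1,1} = 0
G(14) = mex{3,1,2,1} = 0
G(15) = mex{0,3,0,2} = 1
G(16) = mex{0,0,2,0} = 1
G(17) = mex{0,0,3,2} = 1
G(18) = mex{1,0,1,3} = 2
G(19) = mex{1,1,3,1} = 0
G(20) = mex{1,1,0,3} = 2
G(21) = mex{2,1,0,0} = 3
G(22) = mex{0,2,0,0} = 1
G(23) = mex{2,0,1,0} = 3
G(24) = mex{3,2,1,1} = 0
G(25) = mex{1,3,1,1} = 0
G(n+12) = G(n) holds for n = 0,…,8 (a full window of length max(S) = 9), so the sequence is purely periodic with period 12.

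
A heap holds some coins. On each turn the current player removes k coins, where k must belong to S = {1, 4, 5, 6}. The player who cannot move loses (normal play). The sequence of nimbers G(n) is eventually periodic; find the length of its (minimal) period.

9

G(0) = 0
G(1) = mex{0} = 1
G(2) = mex{1} = 0
G(3) = mex{0} = 1
G(4) = mex{1,0} = 2
G(5) = mex{2,1,0} = 3
G(6) = mex{3,0,1,0} = 2
G(7) = mex{2,1,0,1} = 3
G(8) = mex{3,2,1,0} = 4
G(9) = mex{4,3,2,1} = 0
G(10) = mex{0,2,3,2} = 1
G(11) = mex{1,3,2,3} = 0
G(12) = mex{0,4,3,2} = 1
G(13) = mex{1,0,4,3} = 2
G(14) = mex{2,1,0,4} = 3
G(15) = mex{3,0,1,0} = 2
G(16) = mex{2,1,0,1} = 3
G(17) = mex{3,2,1,0} = 4
G(18) = mex{4,3,2,1} = 0
G(19) = mex{0,2,3,2} = 1
G(n+9) = G(n) holds for n = 0,…,5 (a full window of length max(S) = 6), so the sequence is purely periodic with period 9.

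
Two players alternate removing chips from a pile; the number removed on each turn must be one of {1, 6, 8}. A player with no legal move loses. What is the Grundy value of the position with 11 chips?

0

G(0) = 0
G(1) = mex{0} = 1
G(2) = mex{1} = 0
G(3) = mex{0} = 1
G(4) = mex{1} = 0
G(5) = mex{0} = 1
G(6) = mex{1,0} = 2
G(7) = mex{2,1} = 0
G(8) = mex{0,0,0} = 1
G(9) = mex{1,1,1} = 0
G(10) = mex{0,0,0} = 1
G(11) = mex{1,1,1} = 0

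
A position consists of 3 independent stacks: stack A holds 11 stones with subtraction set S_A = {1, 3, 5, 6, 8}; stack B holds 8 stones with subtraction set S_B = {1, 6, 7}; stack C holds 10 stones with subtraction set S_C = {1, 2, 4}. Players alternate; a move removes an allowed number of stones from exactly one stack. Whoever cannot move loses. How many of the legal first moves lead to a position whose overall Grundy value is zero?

2

Stack A, S = {1, 3, 5, 6, 8}:
G(0) = 0
G(1) = mex{0} = 1
G(2) = mex{1} = 0
G(3) = mex{0,0} = 1
G(4) = mex{1,1} = 0
G(5) = mex{0,0,0} = 1
G(6) = mex{1,1,1,0} = 2
G(7) = mex{2,0,0,1} = 3
G(8) = mex{3,1,1,0,0} = 2
G(9) = mex{2,2,0,1,1} = 3
G(10) = mex{3,3,1,0,0} = 2
G(11) = mex{2,2,2,1,1} = 0
G_A(11) = 0.
Stack B, S = {1, 6, 7}:
n : 0 1 2 3 4 5 6 7 8
G : 0 1 0 1 0 1 2 3 2
G_B(8) = 2.
Stack C, S = {1, 2, 4}:
n :  0  1  2  3  4  5  6  7  8  9 10
G :  0  1  2  0  1  2  0  1  2  0  1
G_C(10) = 1.
Combined Grundy value = 0 ⊕ 2 ⊕ 1 = 3.
A winning move leaves total XOR = 0, i.e. changes one component's Grundy value g to g ⊕ X where X is the current total.
Stack A: need g' = 0⊕3 = 3. Options: 11−1→G=2, 11−3→G=2, 11−5→G=2, 11−6→G=1, 11−8→G=1. Hits: 0.
Stack B: need g' = 2⊕3 = 1. Options: 8−1→G=3, 8−6→G=0, 8−7→G=1. Hits: 1.
Stack C: need g' = 1⊕3 = 2. Options: 10−1→G=0, 10−2→G=2, 10−4→G=0. Hits: 1.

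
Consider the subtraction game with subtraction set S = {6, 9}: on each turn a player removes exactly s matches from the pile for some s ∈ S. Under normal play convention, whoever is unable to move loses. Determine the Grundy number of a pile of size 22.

n :  0  1  2  3  4  5  6  7  8  9 10 11 12 13 14 15 16 17 18 19 20 21 22
G :  0  0  0  0  0  0  1  1  1  1  1  1  2  2  2  0  0  0  0  0  0  1  1

1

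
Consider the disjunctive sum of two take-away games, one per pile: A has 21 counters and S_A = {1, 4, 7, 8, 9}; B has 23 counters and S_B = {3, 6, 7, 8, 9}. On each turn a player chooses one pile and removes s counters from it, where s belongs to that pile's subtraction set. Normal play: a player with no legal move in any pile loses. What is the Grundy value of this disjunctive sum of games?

2

Pile A, S = {1, 4, 7, 8, 9}:
G(0) = 0
G(1) = mex{0} = 1
G(2) = mex{1} = 0
G(3) = mex{0} = 1
G(4) = mex{1,0} = 2
G(5) = mex{2,1} = 0
G(6) = mex{0,0} = 1
G(7) = mex{1,1,0} = 2
G(8) = mex{2,2,1,0} = 3
G(9) = mex{3,0,0,1,0} = 2
G(10) = mex{2,1,1,0,1} = 3
G(11) = mex{3,2,2,1,0} = 4
G(12) = mex{4,3,0,2,1} = 5
G(13) = mex{5,2,1,0,2} = 3
G(14) = mex{3,3,2,1,0} = 4
G(15) = mex{4,4,3,2,1} = 0
G(16) = mex{0,5,2,3,2} = 1
G(17) = mex{1,3,3,2,3} = 0
G(18) = mex{0,4,4,3,2} = 1
G(19) = mex{1,0,5,4,3} = 2
G(20) = mex{2,1,3,5,4} = 0
G(21) = mex{0,0,4,3,5} = 1
G_A(21) = 1.
Pile B, S = {3, 6, 7, 8, 9}:
n :  0  1  2  3  4  5  6  7  8  9 10 11 12 13 14 15 16 17 18 19 20 21 22 23
G :  0  0  0  1  1  1  2  2  2  3  3  3  0  0  0  1  1  1  2  2  2  3  3  3
G_B(23) = 3.
Combined Grundy value = 1 ⊕ 3 = 2.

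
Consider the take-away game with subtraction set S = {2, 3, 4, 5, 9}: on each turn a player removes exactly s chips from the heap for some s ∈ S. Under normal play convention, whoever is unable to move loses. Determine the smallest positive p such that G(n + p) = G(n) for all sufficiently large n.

7

n :  0  1  2  3  4  5  6  7  8  9 10 11 12 13 14 15 16 17
G :  0  0  1  1  2  2  3  0  0  1  1  2  2  3  0  0  1  1
G(n+7) = G(n) holds for n = 0,…,8 (a full window of length max(S) = 9), so the sequence is purely periodic with period 7.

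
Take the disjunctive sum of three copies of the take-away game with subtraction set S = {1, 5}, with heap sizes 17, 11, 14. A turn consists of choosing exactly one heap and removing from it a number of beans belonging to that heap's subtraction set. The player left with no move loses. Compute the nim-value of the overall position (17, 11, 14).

All heaps use S = {1, 5}:
n :  0  1  2  3  4  5  6  7  8  9 10 11 12 13 14 15 16 17
G :  0  1  0  1  0  1  0  1  0  1  0  1  0  1  0  1  0  1
Heap A: G(17) = 1.
Heap B: G(11) = 1.
Heap C: G(14) = 0.
Combined Grundy value = 1 ⊕ 1 ⊕ 0 = 0.

0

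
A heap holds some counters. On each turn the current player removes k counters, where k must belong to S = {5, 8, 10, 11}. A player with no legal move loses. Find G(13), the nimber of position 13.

2

n :  0  1  2  3  4  5  6  7  8  9 10 11 12 13
G :  0  0  0  0  0  1  1  1  1  1  2  2  2  2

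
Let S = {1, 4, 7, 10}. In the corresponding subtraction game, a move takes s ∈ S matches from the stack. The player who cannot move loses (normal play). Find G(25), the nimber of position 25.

n :  0  1  2  3  4  5  6  7  8  9 10 11 12 13 14 15 16 17 18 19 20 21 22 23 24 25
G :  0  1  0  1  2  0  1  2  0  1  2  0  1  0  1  2  0  1  2  0  1  2  0  1  0  1

1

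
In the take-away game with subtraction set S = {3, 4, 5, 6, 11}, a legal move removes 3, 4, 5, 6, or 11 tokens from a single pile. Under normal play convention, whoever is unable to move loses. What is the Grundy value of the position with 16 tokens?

2

n :  0  1  2  3  4  5  6  7  8  9 10 11 12 13 14 15 16
G :  0  0  0  1  1  1  2  2  2  0  0  3  1  1  4  2  2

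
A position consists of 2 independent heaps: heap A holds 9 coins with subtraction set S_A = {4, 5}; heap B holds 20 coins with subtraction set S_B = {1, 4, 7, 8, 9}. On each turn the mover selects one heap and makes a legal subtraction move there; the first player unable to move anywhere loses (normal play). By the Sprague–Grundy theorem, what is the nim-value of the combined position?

0

Heap A, S = {4, 5}:
n : 0 1 2 3 4 5 6 7 8 9
G : 0 0 0 0 1 1 1 1 2 0
G_A(9) = 0.
Heap B, S = {1, 4, 7, 8, 9}:
n :  0  1  2  3  4  5  6  7  8  9 10 11 12 13 14 15 16 17 18 19 20
G :  0  1  0  1  2  0  1  2  3  2  3  4  5  3  4  0  1  0  1  2  0
G_B(20) = 0.
Combined Grundy value = 0 ⊕ 0 = 0.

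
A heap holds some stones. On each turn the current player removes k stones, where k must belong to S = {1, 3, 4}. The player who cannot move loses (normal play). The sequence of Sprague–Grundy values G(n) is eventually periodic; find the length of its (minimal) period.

7

n :  0  1  2  3  4  5  6  7  8  9 10 11 12 13 14 15
G :  0  1  0  1  2  3  2  0  1  0  1  2  3  2  0  1
G(n+7) = G(n) holds for n = 0,…,3 (a full window of length max(S) = 4), so the sequence is purely periodic with period 7.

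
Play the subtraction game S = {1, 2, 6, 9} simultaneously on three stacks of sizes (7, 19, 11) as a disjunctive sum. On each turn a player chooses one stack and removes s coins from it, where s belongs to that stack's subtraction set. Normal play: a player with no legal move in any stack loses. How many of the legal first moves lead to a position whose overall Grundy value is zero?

5

All stacks use S = {1, 2, 6, 9}:
G(0) = 0
G(1) = mex{0} = 1
G(2) = mex{1,0} = 2
G(3) = mex{2,1} = 0
G(4) = mex{0,2} = 1
G(5) = mex{1,0} = 2
G(6) = mex{2,1,0} = 3
G(7) = mex{3,2,1} = 0
G(8) = mex{0,3,2} = 1
G(9) = mex{1,0,0,0} = 2
G(10) = mex{2,1,1,1} = 0
G(11) = mex{0,2,2,2} = 1
G(12) = mex{1,0,3,0} = 2
G(13) = mex{2,1,0,1} = 3
G(14) = mex{3,2,1,2} = 0
G(15) = mex{0,3,2,3} = 1
G(16) = mex{1,0,0,0} = 2
G(17) = mex{2,1,1,1} = 0
G(18) = mex{0,2,2,2} = 1
G(19) = mex{1,0,3,0} = 2
Stack A: G(7) = 0.
Stack B: G(19) = 2.
Stack C: G(11) = 1.
Combined Grundy value = 0 ⊕ 2 ⊕ 1 = 3.
A winning move leaves total XOR = 0, i.e. changes one component's Grundy value g to g ⊕ X where X is the current total.
Stack A: need g' = 0⊕3 = 3. Options: 7−1→G=3, 7−2→G=2, 7−6→G=1. Hits: 1.
Stack B: need g' = 2⊕3 = 1. Options: 19−1→G=1, 19−2→G=0, 19−6→G=3, 19−9→G=0. Hits: 1.
Stack C: need g' = 1⊕3 = 2. Options: 11−1→G=0, 11−2→G=2, 11−6→G=2, 11−9→G=2. Hits: 3.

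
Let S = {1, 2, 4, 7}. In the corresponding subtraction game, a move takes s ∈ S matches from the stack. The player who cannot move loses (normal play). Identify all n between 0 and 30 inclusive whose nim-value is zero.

0, 3, 6, 9, 12, 15, 18, 21, 24, 27, 30

n :  0  1  2  3  4  5  6  7  8  9 10 11 12 13 14 15 16 17 18 19 20 21 22 23 24 25 26 27 28 29 30
G :  0  1  2  0  1  2  0  1  2  0  1  2  0  1  2  0  1  2  0  1  2  0  1  2  0  1  2  0  1  2  0
P-positions are exactly the n with G(n) = 0.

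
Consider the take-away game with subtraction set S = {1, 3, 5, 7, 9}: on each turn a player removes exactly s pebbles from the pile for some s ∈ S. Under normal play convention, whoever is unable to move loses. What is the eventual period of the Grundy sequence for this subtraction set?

2

n :  0  1  2  3  4  5  6  7  8  9 10 11 12 13 14
G :  0  1  0  1  0  1  0  1  0  1  0  1  0  1  0
G(n+2) = G(n) holds for n = 0,…,8 (a full window of length max(S) = 9), so the sequence is purely periodic with period 2.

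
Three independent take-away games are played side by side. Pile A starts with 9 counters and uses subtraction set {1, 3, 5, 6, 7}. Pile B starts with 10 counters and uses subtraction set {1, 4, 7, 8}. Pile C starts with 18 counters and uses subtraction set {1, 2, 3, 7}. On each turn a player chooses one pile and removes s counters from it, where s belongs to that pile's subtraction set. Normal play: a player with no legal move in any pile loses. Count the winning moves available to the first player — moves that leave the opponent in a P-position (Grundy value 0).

4

Pile A, S = {1, 3, 5, 6, 7}:
n : 0 1 2 3 4 5 6 7 8 9
G : 0 1 0 1 0 1 2 3 2 3
G_A(9) = 3.
Pile B, S = {1, 4, 7, 8}:
n :  0  1  2  3  4  5  6  7  8  9 10
G :  0  1  0  1  2  0  1  2  3  2  3
G_B(10) = 3.
Pile C, S = {1, 2, 3, 7}:
n :  0  1  2  3  4  5  6  7  8  9 10 11 12 13 14 15 16 17 18
G :  0  1  2  3  0  1  2  3  0  1  2  3  0  1  2  3  0  1  2
G_C(18) = 2.
Combined Grundy value = 3 ⊕ 3 ⊕ 2 = 2.
A winning move leaves total XOR = 0, i.e. changes one component's Grundy value g to g ⊕ X where X is the current total.
Pile A: need g' = 3⊕2 = 1. Options: 9−1→G=2, 9−3→G=2, 9−5→G=0, 9−6→G=1, 9−7→G=0. Hits: 1.
Pile B: need g' = 3⊕2 = 1. Options: 10−1→G=2, 10−4→G=1, 10−7→G=1, 10−8→G=0. Hits: 2.
Pile C: need g' = 2⊕2 = 0. Options: 18−1→G=1, 18−2→G=0, 18−3→G=3, 18−7→G=3. Hits: 1.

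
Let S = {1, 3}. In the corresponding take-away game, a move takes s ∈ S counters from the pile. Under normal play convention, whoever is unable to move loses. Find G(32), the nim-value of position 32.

n :  0  1  2  3  4  5  6  7  8  9 10 11 12 13 14 15 16 17 18 19 20 21 22 23 24 25 26 27 28 29 30 31 32
G :  0  1  0  1  0  1  0  1  0  1  0  1  0  1  0  1  0  1  0  1  0  1  0  1  0  1  0  1  0  1  0  1  0

0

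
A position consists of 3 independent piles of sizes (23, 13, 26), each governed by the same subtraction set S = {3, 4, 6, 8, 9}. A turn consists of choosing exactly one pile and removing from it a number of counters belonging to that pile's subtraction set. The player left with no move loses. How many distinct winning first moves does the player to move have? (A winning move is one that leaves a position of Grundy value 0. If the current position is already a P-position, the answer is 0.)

All piles use S = {3, 4, 6, 8, 9}:
G(0) = 0
G(1) = mex{} = 0
G(2) = mex{} = 0
G(3) = mex{0} = 1
G(4) = mex{0,0} = 1
G(5) = mex{0,0} = 1
G(6) = mex{1,0,0} = 2
G(7) = mex{1,1,0} = 2
G(8) = mex{1,1,0,0} = 2
G(9) = mex{2,1,1,0,0} = 3
G(10) = mex{2,2,1,0,0} = 3
G(11) = mex{2,2,1,1,0} = 3
G(12) = mex{3,2,2,1,1} = 0
G(13) = mex{3,3,2,1,1} = 0
G(14) = mex{3,3,2,2,1} = 0
G(15) = mex{0,3,3,2,2} = 1
G(16) = mex{0,0,3,2,2} = 1
G(17) = mex{0,0,3,3,2} = 1
G(18) = mex{1,0,0,3,3} = 2
G(19) = mex{1,1,0,3,3} = 2
G(20) = mex{1,1,0,0,3} = 2
G(21) = mex{2,1,1,0,0} = 3
G(22) = mex{2,2,1,0,0} = 3
G(23) = mex{2,2,1,1,0} = 3
G(24) = mex{3,2,2,1,1} = 0
G(25) = mex{3,3,2,1,1} = 0
G(26) = mex{3,3,2,2,1} = 0
Pile A: G(23) = 3.
Pile B: G(13) = 0.
Pile C: G(26) = 0.
Combined Grundy value = 3 ⊕ 0 ⊕ 0 = 3.
A winning move leaves total XOR = 0, i.e. changes one component's Grundy value g to g ⊕ X where X is the current total.
Pile A: need g' = 3⊕3 = 0. Options: 23−3→G=2, 23−4→G=2, 23−6→G=1, 23−8→G=1, 23−9→G=0. Hits: 1.
Pile B: need g' = 0⊕3 = 3. Options: 13−3→G=3, 13−4→G=3, 13−6→G=2, 13−8→G=1, 13−9→G=1. Hits: 2.
Pile C: need g' = 0⊕3 = 3. Options: 26−3→G=3, 26−4→G=3, 26−6→G=2, 26−8→G=2, 26−9→G=1. Hits: 2.

5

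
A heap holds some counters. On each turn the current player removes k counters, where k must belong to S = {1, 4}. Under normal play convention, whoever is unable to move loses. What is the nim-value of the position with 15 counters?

0

G(0) = 0
G(1) = mex{0} = 1
G(2) = mex{1} = 0
G(3) = mex{0} = 1
G(4) = mex{1,0} = 2
G(5) = mex{2,1} = 0
G(6) = mex{0,0} = 1
G(7) = mex{1,1} = 0
G(8) = mex{0,2} = 1
G(9) = mex{1,0} = 2
G(10) = mex{2,1} = 0
G(11) = mex{0,0} = 1
G(12) = mex{1,1} = 0
G(13) = mex{0,2} = 1
G(14) = mex{1,0} = 2
G(15) = mex{2,1} = 0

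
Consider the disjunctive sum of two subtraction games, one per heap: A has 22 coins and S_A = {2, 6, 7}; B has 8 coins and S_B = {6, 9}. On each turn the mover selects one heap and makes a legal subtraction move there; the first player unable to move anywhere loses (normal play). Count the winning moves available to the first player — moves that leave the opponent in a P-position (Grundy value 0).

Heap A, S = {2, 6, 7}:
G(0) = 0
G(1) = mex{} = 0
G(2) = mex{0} = 1
G(3) = mex{0} = 1
G(4) = mex{1} = 0
G(5) = mex{1} = 0
G(6) = mex{0,0} = 1
G(7) = mex{0,0,0} = 1
G(8) = mex{1,1,0} = 2
G(9) = mex{1,1,1} = 0
G(10) = mex{2,0,1} = 3
G(11) = mex{0,0,0} = 1
G(12) = mex{3,1,0} = 2
G(13) = mex{1,1,1} = 0
G(14) = mex{2,2,1} = 0
G(15) = mex{0,0,2} = 1
G(16) = mex{0,3,0} = 1
G(17) = mex{1,1,3} = 0
G(18) = mex{1,2,1} = 0
G(19) = mex{0,0,2} = 1
G(20) = mex{0,0,0} = 1
G(21) = mex{1,1,0} = 2
G(22) = mex{1,1,1} = 0
G_A(22) = 0.
Heap B, S = {6, 9}:
n : 0 1 2 3 4 5 6 7 8
G : 0 0 0 0 0 0 1 1 1
G_B(8) = 1.
Combined Grundy value = 0 ⊕ 1 = 1.
A winning move leaves total XOR = 0, i.e. changes one component's Grundy value g to g ⊕ X where X is the current total.
Heap A: need g' = 0⊕1 = 1. Options: 22−2→G=1, 22−6→G=1, 22−7→G=1. Hits: 3.
Heap B: need g' = 1⊕1 = 0. Options: 8−6→G=0. Hits: 1.

4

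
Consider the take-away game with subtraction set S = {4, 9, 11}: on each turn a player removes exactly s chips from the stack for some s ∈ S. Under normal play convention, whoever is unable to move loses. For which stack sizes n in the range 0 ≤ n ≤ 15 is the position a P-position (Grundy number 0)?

G(0) = 0
G(1) = mex{} = 0
G(2) = mex{} = 0
G(3) = mex{} = 0
G(4) = mex{0} = 1
G(5) = mex{0} = 1
G(6) = mex{0} = 1
G(7) = mex{0} = 1
G(8) = mex{1} = 0
G(9) = mex{1,0} = 2
G(10) = mex{1,0} = 2
G(11) = mex{1,0,0} = 2
G(12) = mex{0,0,0} = 1
G(13) = mex{2,1,0} = 3
G(14) = mex{2,1,0} = 3
G(15) = mex{2,1,1} = 0
P-positions are exactly the n with G(n) = 0.

0, 1, 2, 3, 8, 15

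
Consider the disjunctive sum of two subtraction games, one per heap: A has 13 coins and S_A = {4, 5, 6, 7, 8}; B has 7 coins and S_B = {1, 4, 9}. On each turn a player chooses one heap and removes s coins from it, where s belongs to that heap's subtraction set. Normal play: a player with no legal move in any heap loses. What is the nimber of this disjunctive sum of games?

Heap A, S = {4, 5, 6, 7, 8}:
G(0) = 0
G(1) = mex{} = 0
G(2) = mex{} = 0
G(3) = mex{} = 0
G(4) = mex{0} = 1
G(5) = mex{0,0} = 1
G(6) = mex{0,0,0} = 1
G(7) = mex{0,0,0,0} = 1
G(8) = mex{1,0,0,0,0} = 2
G(9) = mex{1,1,0,0,0} = 2
G(10) = mex{1,1,1,0,0} = 2
G(11) = mex{1,1,1,1,0} = 2
G(12) = mex{2,1,1,1,1} = 0
G(13) = mex{2,2,1,1,1} = 0
G_A(13) = 0.
Heap B, S = {1, 4, 9}:
G(0) = 0
G(1) = mex{0} = 1
G(2) = mex{1} = 0
G(3) = mex{0} = 1
G(4) = mex{1,0} = 2
G(5) = mex{2,1} = 0
G(6) = mex{0,0} = 1
G(7) = mex{1,1} = 0
G_B(7) = 0.
Combined Grundy value = 0 ⊕ 0 = 0.

0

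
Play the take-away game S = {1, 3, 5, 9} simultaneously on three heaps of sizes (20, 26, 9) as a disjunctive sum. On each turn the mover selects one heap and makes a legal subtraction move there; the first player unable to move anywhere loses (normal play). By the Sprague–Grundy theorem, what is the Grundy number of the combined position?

1

All heaps use S = {1, 3, 5, 9}:
n :  0  1  2  3  4  5  6  7  8  9 10 11 12 13 14 15 16 17 18 19 20 21 22 23 24 25 26
G :  0  1  0  1  0  1  0  1  0  1  0  1  0  1  0  1  0  1  0  1  0  1  0  1  0  1  0
Heap A: G(20) = 0.
Heap B: G(26) = 0.
Heap C: G(9) = 1.
Combined Grundy value = 0 ⊕ 0 ⊕ 1 = 1.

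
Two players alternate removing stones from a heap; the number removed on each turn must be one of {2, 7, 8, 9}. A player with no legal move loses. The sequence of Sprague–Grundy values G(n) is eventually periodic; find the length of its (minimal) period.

n :  0  1  2  3  4  5  6  7  8  9 10 11 12 13 14 15 16 17 18 19 20 21 22 23 24 25 26 27 28 29 30 31
G :  0  0  1  1  0  0  1  1  2  2  3  3  2  2  3  0  0  1  1  0  0  1  1  2  2  3  3  2  2  3  0  0
G(n+15) = G(n) holds for n = 0,…,8 (a full window of length max(S) = 9), so the sequence is purely periodic with period 15.

15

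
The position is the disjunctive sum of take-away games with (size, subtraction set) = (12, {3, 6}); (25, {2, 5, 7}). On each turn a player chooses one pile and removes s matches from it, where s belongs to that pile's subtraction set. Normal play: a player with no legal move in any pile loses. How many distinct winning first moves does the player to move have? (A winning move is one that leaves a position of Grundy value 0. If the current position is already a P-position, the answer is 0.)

0

Pile A, S = {3, 6}:
n :  0  1  2  3  4  5  6  7  8  9 10 11 12
G :  0  0  0  1  1  1  2  2  2  0  0  0  1
G_A(12) = 1.
Pile B, S = {2, 5, 7}:
G(0) = 0
G(1) = mex{} = 0
G(2) = mex{0} = 1
G(3) = mex{0} = 1
G(4) = mex{1} = 0
G(5) = mex{1,0} = 2
G(6) = mex{0,0} = 1
G(7) = mex{2,1,0} = 3
G(8) = mex{1,1,0} = 2
G(9) = mex{3,0,1} = 2
G(10) = mex{2,2,1} = 0
G(11) = mex{2,1,0} = 3
G(12) = mex{0,3,2} = 1
G(13) = mex{3,2,1} = 0
G(14) = mex{1,2,3} = 0
G(15) = mex{0,0,2} = 1
G(16) = mex{0,3,2} = 1
G(17) = mex{1,1,0} = 2
G(18) = mex{1,0,3} = 2
G(19) = mex{2,0,1} = 3
G(20) = mex{2,1,0} = 3
G(21) = mex{3,1,0} = 2
G(22) = mex{3,2,1} = 0
G(23) = mex{2,2,1} = 0
G(24) = mex{0,3,2} = 1
G(25) = mex{0,3,2} = 1
G_B(25) = 1.
Combined Grundy value = 1 ⊕ 1 = 0.
A winning move leaves total XOR = 0, i.e. changes one component's Grundy value g to g ⊕ X where X is the current total.
Pile A: target g' = 1⊕0 = 1, but every legal move changes the Grundy value (mex property), so 0 moves.
Pile B: target g' = 1⊕0 = 1, but every legal move changes the Grundy value (mex property), so 0 moves.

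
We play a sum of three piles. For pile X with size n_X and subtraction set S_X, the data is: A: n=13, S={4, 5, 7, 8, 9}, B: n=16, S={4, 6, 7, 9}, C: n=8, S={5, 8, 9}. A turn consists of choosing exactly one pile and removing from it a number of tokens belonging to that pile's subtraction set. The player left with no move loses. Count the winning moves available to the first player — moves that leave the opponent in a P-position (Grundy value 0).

Pile A, S = {4, 5, 7, 8, 9}:
G(0) = 0
G(1) = mex{} = 0
G(2) = mex{} = 0
G(3) = mex{} = 0
G(4) = mex{0} = 1
G(5) = mex{0,0} = 1
G(6) = mex{0,0} = 1
G(7) = mex{0,0,0} = 1
G(8) = mex{1,0,0,0} = 2
G(9) = mex{1,1,0,0,0} = 2
G(10) = mex{1,1,0,0,0} = 2
G(11) = mex{1,1,1,0,0} = 2
G(12) = mex{2,1,1,1,0} = 3
G(13) = mex{2,2,1,1,1} = 0
G_A(13) = 0.
Pile B, S = {4, 6, 7, 9}:
G(0) = 0
G(1) = mex{} = 0
G(2) = mex{} = 0
G(3) = mex{} = 0
G(4) = mex{0} = 1
G(5) = mex{0} = 1
G(6) = mex{0,0} = 1
G(7) = mex{0,0,0} = 1
G(8) = mex{1,0,0} = 2
G(9) = mex{1,0,0,0} = 2
G(10) = mex{1,1,0,0} = 2
G(11) = mex{1,1,1,0} = 2
G(12) = mex{2,1,1,0} = 3
G(13) = mex{2,1,1,1} = 0
G(14) = mex{2,2,1,1} = 0
G(15) = mex{2,2,2,1} = 0
G(16) = mex{3,2,2,1} = 0
G_B(16) = 0.
Pile C, S = {5, 8, 9}:
G(0) = 0
G(1) = mex{} = 0
G(2) = mex{} = 0
G(3) = mex{} = 0
G(4) = mex{} = 0
G(5) = mex{0} = 1
G(6) = mex{0} = 1
G(7) = mex{0} = 1
G(8) = mex{0,0} = 1
G_C(8) = 1.
Combined Grundy value = 0 ⊕ 0 ⊕ 1 = 1.
A winning move leaves total XOR = 0, i.e. changes one component's Grundy value g to g ⊕ X where X is the current total.
Pile A: need g' = 0⊕1 = 1. Options: 13−4→G=2, 13−5→G=2, 13−7→G=1, 13−8→G=1, 13−9→G=1. Hits: 3.
Pile B: need g' = 0⊕1 = 1. Options: 16−4→G=3, 16−6→G=2, 16−7→G=2, 16−9→G=1. Hits: 1.
Pile C: need g' = 1⊕1 = 0. Options: 8−5→G=0, 8−8→G=0. Hits: 2.

6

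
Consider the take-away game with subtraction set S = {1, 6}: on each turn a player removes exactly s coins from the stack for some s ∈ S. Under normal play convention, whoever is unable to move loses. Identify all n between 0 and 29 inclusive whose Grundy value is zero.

n :  0  1  2  3  4  5  6  7  8  9 10 11 12 13 14 15 16 17 18 19 20 21 22 23 24 25 26 27 28 29
G :  0  1  0  1  0  1  2  0  1  0  1  0  1  2  0  1  0  1  0  1  2  0  1  0  1  0  1  2  0  1
P-positions are exactly the n with G(n) = 0.

0, 2, 4, 7, 9, 11, 14, 16, 18, 21, 23, 25, 28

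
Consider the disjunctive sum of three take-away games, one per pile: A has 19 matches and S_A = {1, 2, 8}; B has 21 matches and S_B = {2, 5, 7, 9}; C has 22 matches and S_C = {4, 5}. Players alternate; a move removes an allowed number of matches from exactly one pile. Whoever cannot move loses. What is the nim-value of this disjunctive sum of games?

3

Pile A, S = {1, 2, 8}:
n :  0  1  2  3  4  5  6  7  8  9 10 11 12 13 14 15 16 17 18 19
G :  0  1  2  0  1  2  0  1  2  0  1  2  0  1  2  0  1  2  0  1
G_A(19) = 1.
Pile B, S = {2, 5, 7, 9}:
n :  0  1  2  3  4  5  6  7  8  9 10 11 12 13 14 15 16 17 18 19 20 21
G :  0  0  1  1  0  2  1  3  2  2  3  3  0  4  1  0  0  1  1  2  2  3
G_B(21) = 3.
Pile C, S = {4, 5}:
n :  0  1  2  3  4  5  6  7  8  9 10 11 12 13 14 15 16 17 18 19 20 21 22
G :  0  0  0  0  1  1  1  1  2  0  0  0  0  1  1  1  1  2  0  0  0  0  1
G_C(22) = 1.
Combined Grundy value = 1 ⊕ 3 ⊕ 1 = 3.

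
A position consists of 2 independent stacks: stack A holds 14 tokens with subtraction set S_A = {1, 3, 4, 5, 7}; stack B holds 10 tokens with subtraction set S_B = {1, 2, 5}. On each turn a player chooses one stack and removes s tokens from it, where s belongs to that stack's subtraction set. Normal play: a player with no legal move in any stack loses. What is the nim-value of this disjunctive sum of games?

Stack A, S = {1, 3, 4, 5, 7}:
G(0) = 0
G(1) = mex{0} = 1
G(2) = mex{1} = 0
G(3) = mex{0,0} = 1
G(4) = mex{1,1,0} = 2
G(5) = mex{2,0,1,0} = 3
G(6) = mex{3,1,0,1} = 2
G(7) = mex{2,2,1,0,0} = 3
G(8) = mex{3,3,2,1,1} = 0
G(9) = mex{0,2,3,2,0} = 1
G(10) = mex{1,3,2,3,1} = 0
G(11) = mex{0,0,3,2,2} = 1
G(12) = mex{1,1,0,3,3} = 2
G(13) = mex{2,0,1,0,2} = 3
G(14) = mex{3,1,0,1,3} = 2
G_A(14) = 2.
Stack B, S = {1, 2, 5}:
G(0) = 0
G(1) = mex{0} = 1
G(2) = mex{1,0} = 2
G(3) = mex{2,1} = 0
G(4) = mex{0,2} = 1
G(5) = mex{1,0,0} = 2
G(6) = mex{2,1,1} = 0
G(7) = mex{0,2,2} = 1
G(8) = mex{1,0,0} = 2
G(9) = mex{2,1,1} = 0
G(10) = mex{0,2,2} = 1
G_B(10) = 1.
Combined Grundy value = 2 ⊕ 1 = 3.

3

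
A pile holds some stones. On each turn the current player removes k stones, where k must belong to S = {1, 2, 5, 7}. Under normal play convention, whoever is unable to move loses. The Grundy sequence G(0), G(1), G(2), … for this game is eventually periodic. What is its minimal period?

G(0) = 0
G(1) = mex{0} = 1
G(2) = mex{1,0} = 2
G(3) = mex{2,1} = 0
G(4) = mex{0,2} = 1
G(5) = mex{1,0,0} = 2
G(6) = mex{2,1,1} = 0
G(7) = mex{0,2,2,0} = 1
G(8) = mex{1,0,0,1} = 2
G(9) = mex{2,1,1,2} = 0
G(10) = mex{0,2,2,0} = 1
G(11) = mex{1,0,0,1} = 2
G(12) = mex{2,1,1,2} = 0
G(13) = mex{0,2,2,0} = 1
G(14) = mex{1,0,0,1} = 2
G(n+3) = G(n) holds for n = 0,…,6 (a full window of length max(S) = 7), so the sequence is purely periodic with period 3.

3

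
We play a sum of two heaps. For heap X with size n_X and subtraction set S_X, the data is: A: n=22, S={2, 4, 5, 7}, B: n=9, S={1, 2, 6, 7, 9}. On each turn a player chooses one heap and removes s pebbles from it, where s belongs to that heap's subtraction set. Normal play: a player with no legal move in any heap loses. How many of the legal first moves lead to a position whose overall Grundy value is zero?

Heap A, S = {2, 4, 5, 7}:
n :  0  1  2  3  4  5  6  7  8  9 10 11 12 13 14 15 16 17 18 19 20 21 22
G :  0  0  1  1  2  2  3  3  4  0  0  1  1  2  2  3  3  4  0  0  1  1  2
G_A(22) = 2.
Heap B, S = {1, 2, 6, 7, 9}:
n : 0 1 2 3 4 5 6 7 8 9
G : 0 1 2 0 1 2 3 4 0 1
G_B(9) = 1.
Combined Grundy value = 2 ⊕ 1 = 3.
A winning move leaves total XOR = 0, i.e. changes one component's Grundy value g to g ⊕ X where X is the current total.
Heap A: need g' = 2⊕3 = 1. Options: 22−2→G=1, 22−4→G=0, 22−5→G=4, 22−7→G=3. Hits: 1.
Heap B: need g' = 1⊕3 = 2. Options: 9−1→G=0, 9−2→G=4, 9−6→G=0, 9−7→G=2, 9−9→G=0. Hits: 1.

2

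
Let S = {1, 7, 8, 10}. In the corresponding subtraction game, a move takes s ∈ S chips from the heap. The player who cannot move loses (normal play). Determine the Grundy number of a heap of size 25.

n :  0  1  2  3  4  5  6  7  8  9 10 11 12 13 14 15 16 17 18 19 20 21 22 23 24 25
G :  0  1  0  1  0  1  0  1  2  3  2  3  2  3  2  0  1  0  1  0  1  0  1  2  3  2

2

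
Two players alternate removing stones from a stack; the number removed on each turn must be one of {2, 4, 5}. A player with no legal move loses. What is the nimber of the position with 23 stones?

n :  0  1  2  3  4  5  6  7  8  9 10 11 12 13 14 15 16 17 18 19 20 21 22 23
G :  0  0  1  1  2  2  3  0  0  1  1  2  2  3  0  0  1  1  2  2  3  0  0  1

1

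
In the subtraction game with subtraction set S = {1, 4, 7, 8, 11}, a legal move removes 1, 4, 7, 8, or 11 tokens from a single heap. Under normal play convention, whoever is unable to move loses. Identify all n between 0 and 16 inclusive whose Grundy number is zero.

G(0) = 0
G(1) = mex{0} = 1
G(2) = mex{1} = 0
G(3) = mex{0} = 1
G(4) = mex{1,0} = 2
G(5) = mex{2,1} = 0
G(6) = mex{0,0} = 1
G(7) = mex{1,1,0} = 2
G(8) = mex{2,2,1,0} = 3
G(9) = mex{3,0,0,1} = 2
G(10) = mex{2,1,1,0} = 3
G(11) = mex{3,2,2,1,0} = 4
G(12) = mex{4,3,0,2,1} = 5
G(13) = mex{5,2,1,0,0} = 3
G(14) = mex{3,3,2,1,1} = 0
G(15) = mex{0,4,3,2,2} = 1
G(16) = mex{1,5,2,3,0} = 4
P-positions are exactly the n with G(n) = 0.

0, 2, 5, 14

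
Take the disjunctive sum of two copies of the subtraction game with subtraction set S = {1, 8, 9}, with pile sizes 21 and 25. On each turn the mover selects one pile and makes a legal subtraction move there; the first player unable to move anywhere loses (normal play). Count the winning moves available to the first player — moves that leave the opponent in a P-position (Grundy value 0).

2

All piles use S = {1, 8, 9}:
G(0) = 0
G(1) = mex{0} = 1
G(2) = mex{1} = 0
G(3) = mex{0} = 1
G(4) = mex{1} = 0
G(5) = mex{0} = 1
G(6) = mex{1} = 0
G(7) = mex{0} = 1
G(8) = mex{1,0} = 2
G(9) = mex{2,1,0} = 3
G(10) = mex{3,0,1} = 2
G(11) = mex{2,1,0} = 3
G(12) = mex{3,0,1} = 2
G(13) = mex{2,1,0} = 3
G(14) = mex{3,0,1} = 2
G(15) = mex{2,1,0} = 3
G(16) = mex{3,2,1} = 0
G(17) = mex{0,3,2} = 1
G(18) = mex{1,2,3} = 0
G(19) = mex{0,3,2} = 1
G(20) = mex{1,2,3} = 0
G(21) = mex{0,3,2} = 1
G(22) = mex{1,2,3} = 0
G(23) = mex{0,3,2} = 1
G(24) = mex{1,0,3} = 2
G(25) = mex{2,1,0} = 3
Pile A: G(21) = 1.
Pile B: G(25) = 3.
Combined Grundy value = 1 ⊕ 3 = 2.
A winning move leaves total XOR = 0, i.e. changes one component's Grundy value g to g ⊕ X where X is the current total.
Pile A: need g' = 1⊕2 = 3. Options: 21−1→G=0, 21−8→G=3, 21−9→G=2. Hits: 1.
Pile B: need g' = 3⊕2 = 1. Options: 25−1→G=2, 25−8→G=1, 25−9→G=0. Hits: 1.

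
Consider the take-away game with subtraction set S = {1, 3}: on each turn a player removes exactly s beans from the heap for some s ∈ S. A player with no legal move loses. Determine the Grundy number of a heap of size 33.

1

G(0) = 0
G(1) = mex{0} = 1
G(2) = mex{1} = 0
G(3) = mex{0,0} = 1
G(4) = mex{1,1} = 0
G(5) = mex{0,0} = 1
G(6) = mex{1,1} = 0
G(7) = mex{0,0} = 1
G(8) = mex{1,1} = 0
G(9) = mex{0,0} = 1
G(10) = mex{1,1} = 0
G(11) = mex{0,0} = 1
G(12) = mex{1,1} = 0
G(13) = mex{0,0} = 1
G(14) = mex{1,1} = 0
G(15) = mex{0,0} = 1
G(16) = mex{1,1} = 0
G(17) = mex{0,0} = 1
G(18) = mex{1,1} = 0
G(19) = mex{0,0} = 1
G(20) = mex{1,1} = 0
G(21) = mex{0,0} = 1
G(22) = mex{1,1} = 0
G(23) = mex{0,0} = 1
G(24) = mex{1,1} = 0
G(25) = mex{0,0} = 1
G(26) = mex{1,1} = 0
G(27) = mex{0,0} = 1
G(28) = mex{1,1} = 0
G(29) = mex{0,0} = 1
G(30) = mex{1,1} = 0
G(31) = mex{0,0} = 1
G(32) = mex{1,1} = 0
G(33) = mex{0,0} = 1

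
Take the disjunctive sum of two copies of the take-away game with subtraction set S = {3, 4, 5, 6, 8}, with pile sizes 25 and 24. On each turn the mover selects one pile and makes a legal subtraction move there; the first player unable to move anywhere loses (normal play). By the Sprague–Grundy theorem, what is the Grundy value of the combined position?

All piles use S = {3, 4, 5, 6, 8}:
G(0) = 0
G(1) = mex{} = 0
G(2) = mex{} = 0
G(3) = mex{0} = 1
G(4) = mex{0,0} = 1
G(5) = mex{0,0,0} = 1
G(6) = mex{1,0,0,0} = 2
G(7) = mex{1,1,0,0} = 2
G(8) = mex{1,1,1,0,0} = 2
G(9) = mex{2,1,1,1,0} = 3
G(10) = mex{2,2,1,1,0} = 3
G(11) = mex{2,2,2,1,1} = 0
G(12) = mex{3,2,2,2,1} = 0
G(13) = mex{3,3,2,2,1} = 0
G(14) = mex{0,3,3,2,2} = 1
G(15) = mex{0,0,3,3,2} = 1
G(16) = mex{0,0,0,3,2} = 1
G(17) = mex{1,0,0,0,3} = 2
G(18) = mex{1,1,0,0,3} = 2
G(19) = mex{1,1,1,0,0} = 2
G(20) = mex{2,1,1,1,0} = 3
G(21) = mex{2,2,1,1,0} = 3
G(22) = mex{2,2,2,1,1} = 0
G(23) = mex{3,2,2,2,1} = 0
G(24) = mex{3,3,2,2,1} = 0
G(25) = mex{0,3,3,2,2} = 1
Pile A: G(25) = 1.
Pile B: G(24) = 0.
Combined Grundy value = 1 ⊕ 0 = 1.

1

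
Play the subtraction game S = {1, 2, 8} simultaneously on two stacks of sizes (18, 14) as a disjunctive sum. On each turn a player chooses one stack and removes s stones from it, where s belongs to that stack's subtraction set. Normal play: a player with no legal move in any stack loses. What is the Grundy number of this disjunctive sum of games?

2

All stacks use S = {1, 2, 8}:
n :  0  1  2  3  4  5  6  7  8  9 10 11 12 13 14 15 16 17 18
G :  0  1  2  0  1  2  0  1  2  0  1  2  0  1  2  0  1  2  0
Stack A: G(18) = 0.
Stack B: G(14) = 2.
Combined Grundy value = 0 ⊕ 2 = 2.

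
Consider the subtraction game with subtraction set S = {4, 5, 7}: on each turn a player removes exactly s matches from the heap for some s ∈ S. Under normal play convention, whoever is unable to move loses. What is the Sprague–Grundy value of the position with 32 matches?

n :  0  1  2  3  4  5  6  7  8  9 10 11 12 13 14 15 16 17 18 19 20 21 22 23 24 25 26 27 28 29 30 31 32
G :  0  0  0  0  1  1  1  1  2  2  2  0  0  0  0  1  1  1  1  2  2  2  0  0  0  0  1  1  1  1  2  2  2

2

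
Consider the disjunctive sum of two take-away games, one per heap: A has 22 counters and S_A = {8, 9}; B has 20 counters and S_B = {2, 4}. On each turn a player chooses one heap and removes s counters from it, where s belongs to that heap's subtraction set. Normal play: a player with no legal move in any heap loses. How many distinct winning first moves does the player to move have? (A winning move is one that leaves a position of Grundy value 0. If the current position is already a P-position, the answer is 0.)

Heap A, S = {8, 9}:
n :  0  1  2  3  4  5  6  7  8  9 10 11 12 13 14 15 16 17 18 19 20 21 22
G :  0  0  0  0  0  0  0  0  1  1  1  1  1  1  1  1  2  0  0  0  0  0  0
G_A(22) = 0.
Heap B, S = {2, 4}:
G(0) = 0
G(1) = mex{} = 0
G(2) = mex{0} = 1
G(3) = mex{0} = 1
G(4) = mex{1,0} = 2
G(5) = mex{1,0} = 2
G(6) = mex{2,1} = 0
G(7) = mex{2,1} = 0
G(8) = mex{0,2} = 1
G(9) = mex{0,2} = 1
G(10) = mex{1,0} = 2
G(11) = mex{1,0} = 2
G(12) = mex{2,1} = 0
G(13) = mex{2,1} = 0
G(14) = mex{0,2} = 1
G(15) = mex{0,2} = 1
G(16) = mex{1,0} = 2
G(17) = mex{1,0} = 2
G(18) = mex{2,1} = 0
G(19) = mex{2,1} = 0
G(20) = mex{0,2} = 1
G_B(20) = 1.
Combined Grundy value = 0 ⊕ 1 = 1.
A winning move leaves total XOR = 0, i.e. changes one component's Grundy value g to g ⊕ X where X is the current total.
Heap A: need g' = 0⊕1 = 1. Options: 22−8→G=1, 22−9→G=1. Hits: 2.
Heap B: need g' = 1⊕1 = 0. Options: 20−2→G=0, 20−4→G=2. Hits: 1.

3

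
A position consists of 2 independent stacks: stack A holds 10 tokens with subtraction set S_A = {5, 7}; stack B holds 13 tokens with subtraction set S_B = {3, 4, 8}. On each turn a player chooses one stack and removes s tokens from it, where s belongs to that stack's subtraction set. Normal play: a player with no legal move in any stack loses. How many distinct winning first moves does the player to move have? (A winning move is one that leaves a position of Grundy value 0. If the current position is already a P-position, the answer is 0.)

1

Stack A, S = {5, 7}:
n :  0  1  2  3  4  5  6  7  8  9 10
G :  0  0  0  0  0  1  1  1  1  1  2
G_A(10) = 2.
Stack B, S = {3, 4, 8}:
G(0) = 0
G(1) = mex{} = 0
G(2) = mex{} = 0
G(3) = mex{0} = 1
G(4) = mex{0,0} = 1
G(5) = mex{0,0} = 1
G(6) = mex{1,0} = 2
G(7) = mex{1,1} = 0
G(8) = mex{1,1,0} = 2
G(9) = mex{2,1,0} = 3
G(10) = mex{0,2,0} = 1
G(11) = mex{2,0,1} = 3
G(12) = mex{3,2,1} = 0
G(13) = mex{1,3,1} = 0
G_B(13) = 0.
Combined Grundy value = 2 ⊕ 0 = 2.
A winning move leaves total XOR = 0, i.e. changes one component's Grundy value g to g ⊕ X where X is the current total.
Stack A: need g' = 2⊕2 = 0. Options: 10−5→G=1, 10−7→G=0. Hits: 1.
Stack B: need g' = 0⊕2 = 2. Options: 13−3→G=1, 13−4→G=3, 13−8→G=1. Hits: 0.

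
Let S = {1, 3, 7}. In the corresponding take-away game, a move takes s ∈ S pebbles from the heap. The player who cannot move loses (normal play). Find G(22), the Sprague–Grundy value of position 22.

0

G(0) = 0
G(1) = mex{0} = 1
G(2) = mex{1} = 0
G(3) = mex{0,0} = 1
G(4) = mex{1,1} = 0
G(5) = mex{0,0} = 1
G(6) = mex{1,1} = 0
G(7) = mex{0,0,0} = 1
G(8) = mex{1,1,1} = 0
G(9) = mex{0,0,0} = 1
G(10) = mex{1,1,1} = 0
G(11) = mex{0,0,0} = 1
G(12) = mex{1,1,1} = 0
G(13) = mex{0,0,0} = 1
G(14) = mex{1,1,1} = 0
G(15) = mex{0,0,0} = 1
G(16) = mex{1,1,1} = 0
G(17) = mex{0,0,0} = 1
G(18) = mex{1,1,1} = 0
G(19) = mex{0,0,0} = 1
G(20) = mex{1,1,1} = 0
G(21) = mex{0,0,0} = 1
G(22) = mex{1,1,1} = 0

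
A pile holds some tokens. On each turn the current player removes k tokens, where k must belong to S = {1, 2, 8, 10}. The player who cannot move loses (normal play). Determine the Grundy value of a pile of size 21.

G(0) = 0
G(1) = mex{0} = 1
G(2) = mex{1,0} = 2
G(3) = mex{2,1} = 0
G(4) = mex{0,2} = 1
G(5) = mex{1,0} = 2
G(6) = mex{2,1} = 0
G(7) = mex{0,2} = 1
G(8) = mex{1,0,0} = 2
G(9) = mex{2,1,1} = 0
G(10) = mex{0,2,2,0} = 1
G(11) = mex{1,0,0,1} = 2
G(12) = mex{2,1,1,2} = 0
G(13) = mex{0,2,2,0} = 1
G(14) = mex{1,0,0,1} = 2
G(15) = mex{2,1,1,2} = 0
G(16) = mex{0,2,2,0} = 1
G(17) = mex{1,0,0,1} = 2
G(18) = mex{2,1,1,2} = 0
G(19) = mex{0,2,2,0} = 1
G(20) = mex{1,0,0,1} = 2
G(21) = mex{2,1,1,2} = 0

0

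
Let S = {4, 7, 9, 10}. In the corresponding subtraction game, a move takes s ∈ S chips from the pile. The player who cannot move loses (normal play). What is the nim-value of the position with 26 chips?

n :  0  1  2  3  4  5  6  7  8  9 10 11 12 13 14 15 16 17 18 19 20 21 22 23 24 25 26
G :  0  0  0  0  1  1  1  1  2  2  2  2  3  3  0  0  0  0  1  1  1  1  2  2  2  2  3

3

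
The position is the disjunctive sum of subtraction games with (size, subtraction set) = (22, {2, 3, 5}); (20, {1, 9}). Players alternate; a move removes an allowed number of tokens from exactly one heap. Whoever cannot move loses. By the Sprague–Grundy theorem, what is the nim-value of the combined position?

Heap A, S = {2, 3, 5}:
G(0) = 0
G(1) = mex{} = 0
G(2) = mex{0} = 1
G(3) = mex{0,0} = 1
G(4) = mex{1,0} = 2
G(5) = mex{1,1,0} = 2
G(6) = mex{2,1,0} = 3
G(7) = mex{2,2,1} = 0
G(8) = mex{3,2,1} = 0
G(9) = mex{0,3,2} = 1
G(10) = mex{0,0,2} = 1
G(11) = mex{1,0,3} = 2
G(12) = mex{1,1,0} = 2
G(13) = mex{2,1,0} = 3
G(14) = mex{2,2,1} = 0
G(15) = mex{3,2,1} = 0
G(16) = mex{0,3,2} = 1
G(17) = mex{0,0,2} = 1
G(18) = mex{1,0,3} = 2
G(19) = mex{1,1,0} = 2
G(20) = mex{2,1,0} = 3
G(21) = mex{2,2,1} = 0
G(22) = mex{3,2,1} = 0
G_A(22) = 0.
Heap B, S = {1, 9}:
G(0) = 0
G(1) = mex{0} = 1
G(2) = mex{1} = 0
G(3) = mex{0} = 1
G(4) = mex{1} = 0
G(5) = mex{0} = 1
G(6) = mex{1} = 0
G(7) = mex{0} = 1
G(8) = mex{1} = 0
G(9) = mex{0,0} = 1
G(10) = mex{1,1} = 0
G(11) = mex{0,0} = 1
G(12) = mex{1,1} = 0
G(13) = mex{0,0} = 1
G(14) = mex{1,1} = 0
G(15) = mex{0,0} = 1
G(16) = mex{1,1} = 0
G(17) = mex{0,0} = 1
G(18) = mex{1,1} = 0
G(19) = mex{0,0} = 1
G(20) = mex{1,1} = 0
G_B(20) = 0.
Combined Grundy value = 0 ⊕ 0 = 0.

0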